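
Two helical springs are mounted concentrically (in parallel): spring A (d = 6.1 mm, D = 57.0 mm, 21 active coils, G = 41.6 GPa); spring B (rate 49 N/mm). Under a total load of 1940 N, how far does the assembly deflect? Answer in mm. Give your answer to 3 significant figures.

38.2 mm

k_A = Gd⁴/(8D³N_a) = (41.6×10³)(6.1⁴)/(8·57.0³·21) = 1.8513 N/mm
Parallel: k_eq = 1.8513 + 49 = 50.851 N/mm
δ = F/k_eq = 1940/50.851 = 38.15 mm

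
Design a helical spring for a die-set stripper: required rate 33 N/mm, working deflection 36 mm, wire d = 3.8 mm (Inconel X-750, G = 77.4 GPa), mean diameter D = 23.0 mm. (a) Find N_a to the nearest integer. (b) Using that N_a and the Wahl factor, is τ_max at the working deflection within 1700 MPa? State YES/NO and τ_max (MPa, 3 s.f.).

N_a = Gd⁴/(8D³k) = (77.4×10³)(3.8⁴)/(8·23.0³·33) = 5.024 → N_a = 5
Actual rate k = Gd⁴/(8D³·5) = 33.161 N/mm
Working load F = kδ = 33.161·36 = 1193.8 N
C = 23.0/3.8 = 6.0526; K_W = (4C−1)/(4C−4)+0.615/C = 1.2500
τ_max = K_W·8FD/(πd³) = 1.2500·1274.2 = 1592.9 MPa
τ_max ≤ 1700 MPa → acceptable

(a) 5 coils; (b) YES, τ_max = 1590 MPa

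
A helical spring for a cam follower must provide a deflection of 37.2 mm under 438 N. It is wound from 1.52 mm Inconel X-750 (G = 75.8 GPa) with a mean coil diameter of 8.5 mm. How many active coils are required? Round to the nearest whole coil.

Required rate k = F/δ = 438/37.2 = 11.774 N/mm
N_a = Gd⁴/(8D³k) = (75.8×10³ × 1.52⁴)/(8 × 8.5³ × 11.774)
    = 404616 / 57846.6 = 6.995 → 7 coils

7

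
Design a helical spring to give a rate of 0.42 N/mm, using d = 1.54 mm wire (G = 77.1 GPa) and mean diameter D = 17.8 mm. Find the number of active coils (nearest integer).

23

N_a = Gd⁴/(8D³k) = (77.1×10³ × 1.54⁴)/(8 × 17.8³ × 0.42)
    = 433648 / 18949.6 = 22.88 → 23 coils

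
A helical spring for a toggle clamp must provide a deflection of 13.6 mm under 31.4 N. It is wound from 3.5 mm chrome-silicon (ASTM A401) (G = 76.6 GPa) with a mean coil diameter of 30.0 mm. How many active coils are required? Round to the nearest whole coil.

23

Required rate k = F/δ = 31.4/13.6 = 2.3088 N/mm
N_a = Gd⁴/(8D³k) = (76.6×10³ × 3.5⁴)/(8 × 30.0³ × 2.3088)
    = 1.14948e+07 / 498706 = 23.05 → 23 coils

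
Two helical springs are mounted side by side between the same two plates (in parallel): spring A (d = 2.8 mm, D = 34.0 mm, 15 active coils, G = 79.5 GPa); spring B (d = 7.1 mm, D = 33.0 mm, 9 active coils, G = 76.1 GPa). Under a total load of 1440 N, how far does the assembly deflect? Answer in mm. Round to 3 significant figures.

k_A = Gd⁴/(8D³N_a) = (79.5×10³)(2.8⁴)/(8·34.0³·15) = 1.0361 N/mm
k_B = Gd⁴/(8D³N_a) = (76.1×10³)(7.1⁴)/(8·33.0³·9) = 74.738 N/mm
Parallel: k_eq = 1.0361 + 74.738 = 75.774 N/mm
δ = F/k_eq = 1440/75.774 = 19.004 mm

19.0 mm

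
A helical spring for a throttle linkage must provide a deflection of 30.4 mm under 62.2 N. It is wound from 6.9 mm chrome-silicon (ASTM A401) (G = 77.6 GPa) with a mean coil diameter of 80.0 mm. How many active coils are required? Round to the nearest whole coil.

21

Required rate k = F/δ = 62.2/30.4 = 2.0461 N/mm
N_a = Gd⁴/(8D³k) = (77.6×10³ × 6.9⁴)/(8 × 80.0³ × 2.0461)
    = 1.75897e+08 / 8.38063e+06 = 20.99 → 21 coils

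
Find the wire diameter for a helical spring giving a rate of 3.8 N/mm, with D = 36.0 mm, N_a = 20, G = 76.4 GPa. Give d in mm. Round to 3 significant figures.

4.39 mm

d = (8D³N_a·k / G)^(1/4) = (8·36.0³·20·3.8 / (76.4×10³))^0.25
  = (371.29)^0.25 = 4.3896 mm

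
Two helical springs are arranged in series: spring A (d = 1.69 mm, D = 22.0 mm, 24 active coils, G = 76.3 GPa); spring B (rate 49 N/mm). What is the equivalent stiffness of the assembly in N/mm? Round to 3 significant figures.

0.303 N/mm

k_A = Gd⁴/(8D³N_a) = (76.3×10³)(1.69⁴)/(8·22.0³·24) = 0.30444 N/mm
Series: 1/k_eq = 1/0.30444 + 1/49 = 3.3051; k_eq = 0.30256 N/mm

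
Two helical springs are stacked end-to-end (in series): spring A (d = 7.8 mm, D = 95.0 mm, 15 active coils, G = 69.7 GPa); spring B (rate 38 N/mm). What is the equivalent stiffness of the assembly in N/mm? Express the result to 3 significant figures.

2.35 N/mm

k_A = Gd⁴/(8D³N_a) = (69.7×10³)(7.8⁴)/(8·95.0³·15) = 2.5076 N/mm
Series: 1/k_eq = 1/2.5076 + 1/38 = 0.4251; k_eq = 2.3524 N/mm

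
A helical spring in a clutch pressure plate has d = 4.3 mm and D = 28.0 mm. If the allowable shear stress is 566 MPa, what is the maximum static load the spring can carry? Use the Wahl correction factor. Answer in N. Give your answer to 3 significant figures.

C = D/d = 28.0/4.3 = 6.5116
K_W = (4C−1)/(4C−4) + 0.615/C = 25.047/22.047 + 0.0944 = 1.2305
τ_max = K·8FD/(πd³) → F_max = τ_allow·πd³/(8DK)
F_max = 566·π·4.3³/(8·28.0·1.2305) = 1.4137e+05/275.64 = 512.9 N

513 N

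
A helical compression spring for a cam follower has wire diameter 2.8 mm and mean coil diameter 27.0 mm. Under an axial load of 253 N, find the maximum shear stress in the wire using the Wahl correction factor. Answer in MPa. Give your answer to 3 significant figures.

Spring index C = D/d = 27.0/2.8 = 9.6429
K_W = (4C−1)/(4C−4) + 0.615/C = 37.571/34.571 + 0.0638 = 1.1506
τ₀ = 8FD/(πd³) = 8·253·27.0/(π·2.8³) = 54648/68.964 = 792.41 MPa
τ_max = K·τ₀ = 1.1506 × 792.41 = 911.71 MPa

912 MPa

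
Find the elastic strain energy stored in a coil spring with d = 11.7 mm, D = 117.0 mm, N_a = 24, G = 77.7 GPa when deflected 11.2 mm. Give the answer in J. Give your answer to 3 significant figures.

0.297 J

k = Gd⁴/(8D³N_a) = (77.7×10³)(11.7⁴)/(8·117.0³·24) = 4.7348 N/mm
U = ½kδ² = 0.5 × 4.7348 × 11.2² = 296.97 N·mm = 0.29697 J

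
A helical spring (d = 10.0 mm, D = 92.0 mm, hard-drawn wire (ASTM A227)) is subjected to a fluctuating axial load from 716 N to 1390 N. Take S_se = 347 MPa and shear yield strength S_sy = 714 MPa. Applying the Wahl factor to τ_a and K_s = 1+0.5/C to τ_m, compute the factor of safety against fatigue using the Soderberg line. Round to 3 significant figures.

C = D/d = 92.0/10.0 = 9.2000; K_W = (4C−1)/(4C−4)+0.615/C = 1.1583; K_s = 1+0.5/C = 1.0543
F_a = (F_max−F_min)/2 = 337 N; F_m = (F_max+F_min)/2 = 1053 N
τ_a = K_W·8F_aD/(πd³) = 1.1583 × 78.951 = 91.45 MPa
τ_m = K_s·8F_mD/(πd³) = 1.0543 × 246.69 = 260.1 MPa
Soderberg: 1/n_f = τ_a/S_se + τ_m/S_sy = 91.45/347 + 260.1/714 = 0.26354 + 0.36429 = 0.62783
n_f = 1/0.62783 = 1.593

1.59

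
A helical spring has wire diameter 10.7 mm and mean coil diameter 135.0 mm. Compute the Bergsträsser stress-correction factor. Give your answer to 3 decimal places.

1.105

C = D/d = 135.0/10.7 = 12.6168
K_B = (4C+2)/(4C−3) = 52.467/47.467 = 1.1053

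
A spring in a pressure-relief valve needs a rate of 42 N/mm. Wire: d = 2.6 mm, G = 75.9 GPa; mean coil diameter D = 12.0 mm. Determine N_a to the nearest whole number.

N_a = Gd⁴/(8D³k) = (75.9×10³ × 2.6⁴)/(8 × 12.0³ × 42)
    = 3.46845e+06 / 580608 = 5.974 → 6 coils

6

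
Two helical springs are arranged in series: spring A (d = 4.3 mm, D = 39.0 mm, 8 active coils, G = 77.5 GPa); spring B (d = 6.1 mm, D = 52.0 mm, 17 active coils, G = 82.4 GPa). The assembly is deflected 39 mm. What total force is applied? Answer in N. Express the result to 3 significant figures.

k_A = Gd⁴/(8D³N_a) = (77.5×10³)(4.3⁴)/(8·39.0³·8) = 6.9791 N/mm
k_B = Gd⁴/(8D³N_a) = (82.4×10³)(6.1⁴)/(8·52.0³·17) = 5.9662 N/mm
Series: 1/k_eq = 1/6.9791 + 1/5.9662 = 0.3109; k_eq = 3.2165 N/mm
F = k_eq·δ = 3.2165·39 = 125.44 N

125 N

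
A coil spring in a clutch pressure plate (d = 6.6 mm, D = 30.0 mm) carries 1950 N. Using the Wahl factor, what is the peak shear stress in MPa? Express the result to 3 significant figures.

Spring index C = D/d = 30.0/6.6 = 4.5455
K_W = (4C−1)/(4C−4) + 0.615/C = 17.182/14.182 + 0.1353 = 1.3468
τ₀ = 8FD/(πd³) = 8·1950·30.0/(π·6.6³) = 468000/903.2 = 518.16 MPa
τ_max = K·τ₀ = 1.3468 × 518.16 = 697.88 MPa

698 MPa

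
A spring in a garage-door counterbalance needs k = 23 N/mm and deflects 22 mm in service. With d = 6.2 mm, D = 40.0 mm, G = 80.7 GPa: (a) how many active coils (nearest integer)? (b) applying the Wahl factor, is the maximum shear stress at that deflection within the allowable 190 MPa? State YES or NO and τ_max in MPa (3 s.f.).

(a) 10 coils; (b) NO, τ_max = 270 MPa

N_a = Gd⁴/(8D³k) = (80.7×10³)(6.2⁴)/(8·40.0³·23) = 10.13 → N_a = 10
Actual rate k = Gd⁴/(8D³·10) = 23.29 N/mm
Working load F = kδ = 23.29·22 = 512.38 N
C = 40.0/6.2 = 6.4516; K_W = (4C−1)/(4C−4)+0.615/C = 1.2329
τ_max = K_W·8FD/(πd³) = 1.2329·218.99 = 269.99 MPa
τ_max > 190 MPa → exceeds allowable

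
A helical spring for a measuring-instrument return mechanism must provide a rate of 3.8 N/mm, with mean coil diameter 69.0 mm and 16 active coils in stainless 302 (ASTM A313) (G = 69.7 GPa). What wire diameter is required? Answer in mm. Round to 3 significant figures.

d = (8D³N_a·k / G)^(1/4) = (8·69.0³·16·3.8 / (69.7×10³))^0.25
  = (2292.5)^0.25 = 6.9195 mm

6.92 mm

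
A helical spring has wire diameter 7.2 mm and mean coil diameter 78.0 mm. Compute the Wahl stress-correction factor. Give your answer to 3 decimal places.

1.133

C = D/d = 78.0/7.2 = 10.8333
K_W = (4C−1)/(4C−4) + 0.615/C = 42.333/39.333 + 0.0568 = 1.1330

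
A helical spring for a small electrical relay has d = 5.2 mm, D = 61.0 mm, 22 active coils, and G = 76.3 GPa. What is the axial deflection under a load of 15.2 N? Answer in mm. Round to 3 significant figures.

10.9 mm

k = Gd⁴/(8D³N_a) = (76.3×10³)(5.2⁴)/(8·61.0³·22) = 1.3965 N/mm
δ = F/k = 15.2 / 1.3965 = 10.884 mm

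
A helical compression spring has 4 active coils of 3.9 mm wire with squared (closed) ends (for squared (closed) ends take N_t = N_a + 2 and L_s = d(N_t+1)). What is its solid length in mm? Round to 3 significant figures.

squared (closed) ends: N_t = N_a + 2 = 4 + 2 = 6
L_s = d·(N_t+1) = 3.9 × 7 = 27.3 mm

27.3 mm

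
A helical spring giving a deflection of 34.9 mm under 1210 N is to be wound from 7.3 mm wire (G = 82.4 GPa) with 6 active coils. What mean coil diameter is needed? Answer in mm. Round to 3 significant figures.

52.0 mm

Required rate k = F/δ = 1210/34.9 = 34.67 N/mm
D = (Gd⁴/(8N_a·k))^(1/3) = (82.4×10³·7.3⁴/(8·6·34.67))^(1/3)
  = (140610)^(1/3) = 52.0003 mm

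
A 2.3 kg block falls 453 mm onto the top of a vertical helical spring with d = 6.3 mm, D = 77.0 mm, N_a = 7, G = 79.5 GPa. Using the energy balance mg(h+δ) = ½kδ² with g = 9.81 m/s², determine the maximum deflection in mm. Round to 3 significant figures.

69.4 mm

k = Gd⁴/(8D³N_a) = (79.5×10³)(6.3⁴)/(8·77.0³·7) = 4.8986 N/mm
W = mg = 2.3 × 9.81 = 22.563 N
½kδ² − Wδ − Wh = 0 → δ = (W + √(W² + 2kWh))/k
δ = (22.563 + √(509.09 + 100137))/4.8986 = (22.563 + 317.25)/4.8986 = 69.369 mm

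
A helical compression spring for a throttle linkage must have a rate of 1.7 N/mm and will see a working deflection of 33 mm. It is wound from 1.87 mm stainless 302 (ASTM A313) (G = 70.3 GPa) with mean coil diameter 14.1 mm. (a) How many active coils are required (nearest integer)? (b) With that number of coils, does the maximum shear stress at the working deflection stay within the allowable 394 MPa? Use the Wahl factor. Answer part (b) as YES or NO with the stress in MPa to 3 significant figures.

N_a = Gd⁴/(8D³k) = (70.3×10³)(1.87⁴)/(8·14.1³·1.7) = 22.55 → N_a = 23
Actual rate k = Gd⁴/(8D³·23) = 1.6667 N/mm
Working load F = kδ = 1.6667·33 = 55 N
C = 14.1/1.87 = 7.5401; K_W = (4C−1)/(4C−4)+0.615/C = 1.1962
τ_max = K_W·8FD/(πd³) = 1.1962·301.99 = 361.25 MPa
τ_max ≤ 394 MPa → acceptable

(a) 23 coils; (b) YES, τ_max = 361 MPa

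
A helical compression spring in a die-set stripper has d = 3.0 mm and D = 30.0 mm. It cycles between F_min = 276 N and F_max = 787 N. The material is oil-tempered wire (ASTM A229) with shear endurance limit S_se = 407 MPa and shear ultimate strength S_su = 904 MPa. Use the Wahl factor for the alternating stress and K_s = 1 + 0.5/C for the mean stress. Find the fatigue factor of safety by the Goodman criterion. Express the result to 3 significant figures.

0.265

C = D/d = 30.0/3.0 = 10.0000; K_W = (4C−1)/(4C−4)+0.615/C = 1.1448; K_s = 1+0.5/C = 1.0500
F_a = (F_max−F_min)/2 = 255.5 N; F_m = (F_max+F_min)/2 = 531.5 N
τ_a = K_W·8F_aD/(πd³) = 1.1448 × 722.92 = 827.62 MPa
τ_m = K_s·8F_mD/(πd³) = 1.0500 × 1503.8 = 1579 MPa
Goodman: 1/n_f = τ_a/S_se + τ_m/S_su = 827.62/407 + 1579/904 = 2.03346 + 1.74671 = 3.7802
n_f = 1/3.7802 = 0.2645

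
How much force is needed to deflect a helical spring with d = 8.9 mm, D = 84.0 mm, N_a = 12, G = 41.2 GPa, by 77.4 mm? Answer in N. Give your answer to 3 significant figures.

352 N

k = Gd⁴/(8D³N_a) = (41.2×10³)(8.9⁴)/(8·84.0³·12) = 4.5431 N/mm
F = k·δ = 4.5431 × 77.4 = 351.63 N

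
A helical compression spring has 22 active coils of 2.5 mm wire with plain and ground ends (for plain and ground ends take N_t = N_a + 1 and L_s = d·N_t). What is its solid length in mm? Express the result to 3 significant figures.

57.5 mm

plain and ground ends: N_t = N_a + 1 = 22 + 1 = 23
L_s = d·N_t = 2.5 × 23 = 57.5 mm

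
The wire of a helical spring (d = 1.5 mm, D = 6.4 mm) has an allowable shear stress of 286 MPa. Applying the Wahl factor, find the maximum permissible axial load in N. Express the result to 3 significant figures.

43.1 N

C = D/d = 6.4/1.5 = 4.2667
K_W = (4C−1)/(4C−4) + 0.615/C = 16.067/13.067 + 0.1441 = 1.3737
τ_max = K·8FD/(πd³) → F_max = τ_allow·πd³/(8DK)
F_max = 286·π·1.5³/(8·6.4·1.3737) = 3032.4/70.335 = 43.114 N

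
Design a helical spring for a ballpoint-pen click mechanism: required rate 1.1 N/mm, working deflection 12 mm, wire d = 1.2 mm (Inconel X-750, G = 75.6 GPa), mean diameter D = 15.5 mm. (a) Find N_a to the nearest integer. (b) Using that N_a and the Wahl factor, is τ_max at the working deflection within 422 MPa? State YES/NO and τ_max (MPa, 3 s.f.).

N_a = Gd⁴/(8D³k) = (75.6×10³)(1.2⁴)/(8·15.5³·1.1) = 4.784 → N_a = 5
Actual rate k = Gd⁴/(8D³·5) = 1.0524 N/mm
Working load F = kδ = 1.0524·12 = 12.629 N
C = 15.5/1.2 = 12.9167; K_W = (4C−1)/(4C−4)+0.615/C = 1.1105
τ_max = K_W·8FD/(πd³) = 1.1105·288.47 = 320.36 MPa
τ_max ≤ 422 MPa → acceptable

(a) 5 coils; (b) YES, τ_max = 320 MPa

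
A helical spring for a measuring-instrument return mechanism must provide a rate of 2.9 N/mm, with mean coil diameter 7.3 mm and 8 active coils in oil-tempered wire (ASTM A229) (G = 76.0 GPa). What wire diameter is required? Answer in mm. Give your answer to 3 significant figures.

d = (8D³N_a·k / G)^(1/4) = (8·7.3³·8·2.9 / (76.0×10³))^0.25
  = (0.95002)^0.25 = 0.9873 mm

0.987 mm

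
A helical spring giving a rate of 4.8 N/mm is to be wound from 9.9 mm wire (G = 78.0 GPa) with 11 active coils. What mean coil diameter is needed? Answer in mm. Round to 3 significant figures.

D = (Gd⁴/(8N_a·k))^(1/3) = (78.0×10³·9.9⁴/(8·11·4.8))^(1/3)
  = (1.77383e+06)^(1/3) = 121.0516 mm

121 mm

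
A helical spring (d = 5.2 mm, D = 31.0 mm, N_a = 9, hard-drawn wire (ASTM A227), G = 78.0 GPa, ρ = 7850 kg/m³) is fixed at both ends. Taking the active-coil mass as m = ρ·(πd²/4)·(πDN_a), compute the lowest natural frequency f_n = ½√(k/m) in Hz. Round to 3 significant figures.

k = Gd⁴/(8D³N_a) = (78.0×10³)(5.2⁴)/(8·31.0³·9) = 26.588 N/mm = 26588 N/m
Wire length L = πDN_a = π·31.0·9 = 876.5 mm
m = ρ·(πd²/4)·L = 7850 × 21.237×10⁻⁶ m² × 0.8765 m = 0.14612 kg
f_n = ½√(k/m) = 0.5·√(26588/0.14612) = 0.5·√(1.8196e+05) = 213.28 Hz

213 Hz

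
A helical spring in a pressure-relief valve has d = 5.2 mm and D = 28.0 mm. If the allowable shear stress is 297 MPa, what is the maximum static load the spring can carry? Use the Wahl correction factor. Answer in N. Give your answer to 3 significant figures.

C = D/d = 28.0/5.2 = 5.3846
K_W = (4C−1)/(4C−4) + 0.615/C = 20.538/17.538 + 0.1142 = 1.2853
τ_max = K·8FD/(πd³) → F_max = τ_allow·πd³/(8DK)
F_max = 297·π·5.2³/(8·28.0·1.2853) = 1.3119e+05/287.9 = 455.7 N

456 N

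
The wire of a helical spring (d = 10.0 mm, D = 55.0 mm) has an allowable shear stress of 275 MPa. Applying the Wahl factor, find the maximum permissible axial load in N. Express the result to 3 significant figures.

C = D/d = 55.0/10.0 = 5.5000
K_W = (4C−1)/(4C−4) + 0.615/C = 21.000/18.000 + 0.1118 = 1.2785
τ_max = K·8FD/(πd³) → F_max = τ_allow·πd³/(8DK)
F_max = 275·π·10.0³/(8·55.0·1.2785) = 8.6394e+05/562.53 = 1535.8 N

1540 N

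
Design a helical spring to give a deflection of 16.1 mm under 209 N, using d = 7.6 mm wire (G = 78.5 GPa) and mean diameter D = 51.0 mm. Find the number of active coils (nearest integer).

Required rate k = F/δ = 209/16.1 = 12.981 N/mm
N_a = Gd⁴/(8D³k) = (78.5×10³ × 7.6⁴)/(8 × 51.0³ × 12.981)
    = 2.61893e+08 / 1.37759e+07 = 19.01 → 19 coils

19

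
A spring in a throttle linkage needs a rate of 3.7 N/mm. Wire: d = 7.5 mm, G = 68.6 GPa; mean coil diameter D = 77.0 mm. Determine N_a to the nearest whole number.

N_a = Gd⁴/(8D³k) = (68.6×10³ × 7.5⁴)/(8 × 77.0³ × 3.7)
    = 2.17055e+08 / 1.35134e+07 = 16.06 → 16 coils

16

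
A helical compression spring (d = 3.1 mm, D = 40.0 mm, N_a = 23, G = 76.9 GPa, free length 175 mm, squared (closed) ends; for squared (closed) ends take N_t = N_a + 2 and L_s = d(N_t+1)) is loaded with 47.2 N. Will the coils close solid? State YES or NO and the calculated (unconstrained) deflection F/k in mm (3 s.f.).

k = Gd⁴/(8D³N_a) = (76.9×10³)(3.1⁴)/(8·40.0³·23) = 0.60308 N/mm
N_t = 25; L_s = 3.1·26 = 80.6 mm; δ_solid = L₀ − L_s = 175 − 80.6 = 94.4 mm
δ = F/k = 47.2/0.60308 = 78.265 mm
δ < δ_solid → spring does not go solid

NO, δ = 78.3 mm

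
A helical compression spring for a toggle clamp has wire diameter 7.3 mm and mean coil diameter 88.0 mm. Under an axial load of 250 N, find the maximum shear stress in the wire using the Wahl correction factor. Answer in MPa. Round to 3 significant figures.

Spring index C = D/d = 88.0/7.3 = 12.0548
K_W = (4C−1)/(4C−4) + 0.615/C = 47.219/44.219 + 0.0510 = 1.1189
τ₀ = 8FD/(πd³) = 8·250·88.0/(π·7.3³) = 176000/1222.1 = 144.01 MPa
τ_max = K·τ₀ = 1.1189 × 144.01 = 161.13 MPa

161 MPa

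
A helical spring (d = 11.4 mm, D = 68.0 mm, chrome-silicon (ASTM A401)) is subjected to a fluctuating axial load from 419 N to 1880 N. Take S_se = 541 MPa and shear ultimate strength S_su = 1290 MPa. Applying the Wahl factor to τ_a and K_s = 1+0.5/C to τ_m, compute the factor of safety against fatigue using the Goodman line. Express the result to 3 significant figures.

C = D/d = 68.0/11.4 = 5.9649; K_W = (4C−1)/(4C−4)+0.615/C = 1.2542; K_s = 1+0.5/C = 1.0838
F_a = (F_max−F_min)/2 = 730.5 N; F_m = (F_max+F_min)/2 = 1149.5 N
τ_a = K_W·8F_aD/(πd³) = 1.2542 × 85.38 = 107.08 MPa
τ_m = K_s·8F_mD/(πd³) = 1.0838 × 134.35 = 145.61 MPa
Goodman: 1/n_f = τ_a/S_se + τ_m/S_su = 107.08/541 + 145.61/1290 = 0.19793 + 0.11288 = 0.31081
n_f = 1/0.31081 = 3.217

3.22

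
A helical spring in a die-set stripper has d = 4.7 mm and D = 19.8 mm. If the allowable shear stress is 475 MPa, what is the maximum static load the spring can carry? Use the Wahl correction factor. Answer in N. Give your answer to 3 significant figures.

C = D/d = 19.8/4.7 = 4.2128
K_W = (4C−1)/(4C−4) + 0.615/C = 15.851/12.851 + 0.1460 = 1.3794
τ_max = K·8FD/(πd³) → F_max = τ_allow·πd³/(8DK)
F_max = 475·π·4.7³/(8·19.8·1.3794) = 1.5493e+05/218.5 = 709.06 N

709 N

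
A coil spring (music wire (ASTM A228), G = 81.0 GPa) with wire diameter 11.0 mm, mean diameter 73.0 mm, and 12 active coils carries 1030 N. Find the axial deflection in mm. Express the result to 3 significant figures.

k = Gd⁴/(8D³N_a) = (81.0×10³)(11.0⁴)/(8·73.0³·12) = 31.755 N/mm
δ = F/k = 1030 / 31.755 = 32.436 mm

32.4 mm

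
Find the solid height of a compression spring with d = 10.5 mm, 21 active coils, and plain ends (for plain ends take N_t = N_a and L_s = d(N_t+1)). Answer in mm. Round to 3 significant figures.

plain ends: N_t = N_a = 21
L_s = d·(N_t+1) = 10.5 × 22 = 231 mm

231 mm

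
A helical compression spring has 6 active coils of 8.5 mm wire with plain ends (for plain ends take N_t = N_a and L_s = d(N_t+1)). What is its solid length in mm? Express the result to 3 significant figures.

59.5 mm

plain ends: N_t = N_a = 6
L_s = d·(N_t+1) = 8.5 × 7 = 59.5 mm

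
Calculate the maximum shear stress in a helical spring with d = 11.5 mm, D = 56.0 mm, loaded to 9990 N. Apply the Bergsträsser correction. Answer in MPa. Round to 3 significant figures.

1220 MPa

Spring index C = D/d = 56.0/11.5 = 4.8696
K_B = (4C+2)/(4C−3) = 21.478/16.478 = 1.3034
τ₀ = 8FD/(πd³) = 8·9990·56.0/(π·11.5³) = 4.47552e+06/4778 = 936.7 MPa
τ_max = K·τ₀ = 1.3034 × 936.7 = 1220.9 MPa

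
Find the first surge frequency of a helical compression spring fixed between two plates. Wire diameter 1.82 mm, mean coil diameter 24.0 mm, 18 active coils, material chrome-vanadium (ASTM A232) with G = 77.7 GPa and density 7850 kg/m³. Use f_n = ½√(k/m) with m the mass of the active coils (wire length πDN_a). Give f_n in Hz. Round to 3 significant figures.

62.2 Hz

k = Gd⁴/(8D³N_a) = (77.7×10³)(1.82⁴)/(8·24.0³·18) = 0.42826 N/mm = 428.26 N/m
Wire length L = πDN_a = π·24.0·18 = 1357.2 mm
m = ρ·(πd²/4)·L = 7850 × 2.6016×10⁻⁶ m² × 1.3572 m = 0.027716 kg
f_n = ½√(k/m) = 0.5·√(428.26/0.027716) = 0.5·√(15452) = 62.152 Hz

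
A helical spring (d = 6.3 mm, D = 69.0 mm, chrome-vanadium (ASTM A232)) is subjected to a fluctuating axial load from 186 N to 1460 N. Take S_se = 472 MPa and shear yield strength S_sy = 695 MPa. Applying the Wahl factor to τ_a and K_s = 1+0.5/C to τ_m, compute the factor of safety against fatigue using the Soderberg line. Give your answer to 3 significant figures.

C = D/d = 69.0/6.3 = 10.9524; K_W = (4C−1)/(4C−4)+0.615/C = 1.1315; K_s = 1+0.5/C = 1.0457
F_a = (F_max−F_min)/2 = 637 N; F_m = (F_max+F_min)/2 = 823 N
τ_a = K_W·8F_aD/(πd³) = 1.1315 × 447.62 = 506.48 MPa
τ_m = K_s·8F_mD/(πd³) = 1.0457 × 578.32 = 604.72 MPa
Soderberg: 1/n_f = τ_a/S_se + τ_m/S_sy = 506.48/472 + 604.72/695 = 1.07306 + 0.87010 = 1.9432
n_f = 1/1.9432 = 0.5146

0.515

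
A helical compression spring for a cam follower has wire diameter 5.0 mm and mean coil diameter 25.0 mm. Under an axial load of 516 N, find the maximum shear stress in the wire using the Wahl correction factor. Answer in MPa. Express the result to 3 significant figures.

344 MPa

Spring index C = D/d = 25.0/5.0 = 5.0000
K_W = (4C−1)/(4C−4) + 0.615/C = 19.000/16.000 + 0.1230 = 1.3105
τ₀ = 8FD/(πd³) = 8·516·25.0/(π·5.0³) = 103200/392.7 = 262.8 MPa
τ_max = K·τ₀ = 1.3105 × 262.8 = 344.39 MPa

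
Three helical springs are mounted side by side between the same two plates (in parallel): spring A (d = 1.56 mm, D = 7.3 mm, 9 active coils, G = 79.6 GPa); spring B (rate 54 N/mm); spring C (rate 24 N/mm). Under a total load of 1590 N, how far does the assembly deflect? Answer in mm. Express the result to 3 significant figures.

16.8 mm

k_A = Gd⁴/(8D³N_a) = (79.6×10³)(1.56⁴)/(8·7.3³·9) = 16.831 N/mm
Parallel: k_eq = 16.831 + 54 + 24 = 94.831 N/mm
δ = F/k_eq = 1590/94.831 = 16.767 mm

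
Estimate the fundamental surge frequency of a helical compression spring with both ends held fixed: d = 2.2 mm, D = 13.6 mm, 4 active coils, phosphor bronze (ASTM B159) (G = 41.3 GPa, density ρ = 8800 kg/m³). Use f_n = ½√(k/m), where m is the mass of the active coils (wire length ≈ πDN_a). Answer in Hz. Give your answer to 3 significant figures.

725 Hz

k = Gd⁴/(8D³N_a) = (41.3×10³)(2.2⁴)/(8·13.6³·4) = 12.019 N/mm = 12019 N/m
Wire length L = πDN_a = π·13.6·4 = 170.9 mm
m = ρ·(πd²/4)·L = 8800 × 3.8013×10⁻⁶ m² × 0.1709 m = 0.005717 kg
f_n = ½√(k/m) = 0.5·√(12019/0.005717) = 0.5·√(2.1024e+06) = 724.98 Hz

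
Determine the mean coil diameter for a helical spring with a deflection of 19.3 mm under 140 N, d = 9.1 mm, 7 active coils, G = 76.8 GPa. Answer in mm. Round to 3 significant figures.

Required rate k = F/δ = 140/19.3 = 7.2539 N/mm
D = (Gd⁴/(8N_a·k))^(1/3) = (76.8×10³·9.1⁴/(8·7·7.2539))^(1/3)
  = (1.29649e+06)^(1/3) = 109.0409 mm

109 mm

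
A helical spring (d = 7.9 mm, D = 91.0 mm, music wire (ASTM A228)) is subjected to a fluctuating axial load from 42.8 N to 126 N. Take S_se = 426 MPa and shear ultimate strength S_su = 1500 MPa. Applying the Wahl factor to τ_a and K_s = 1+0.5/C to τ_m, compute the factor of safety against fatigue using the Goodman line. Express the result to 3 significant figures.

12.6

C = D/d = 91.0/7.9 = 11.5190; K_W = (4C−1)/(4C−4)+0.615/C = 1.1247; K_s = 1+0.5/C = 1.0434
F_a = (F_max−F_min)/2 = 41.6 N; F_m = (F_max+F_min)/2 = 84.4 N
τ_a = K_W·8F_aD/(πd³) = 1.1247 × 19.552 = 21.99 MPa
τ_m = K_s·8F_mD/(πd³) = 1.0434 × 39.668 = 41.39 MPa
Goodman: 1/n_f = τ_a/S_se + τ_m/S_su = 21.99/426 + 41.39/1500 = 0.05162 + 0.02759 = 0.079213
n_f = 1/0.079213 = 12.62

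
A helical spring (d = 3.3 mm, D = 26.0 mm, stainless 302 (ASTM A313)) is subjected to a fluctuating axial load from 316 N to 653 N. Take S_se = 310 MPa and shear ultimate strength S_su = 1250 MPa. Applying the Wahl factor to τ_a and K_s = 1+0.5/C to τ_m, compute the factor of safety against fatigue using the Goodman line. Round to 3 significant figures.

C = D/d = 26.0/3.3 = 7.8788; K_W = (4C−1)/(4C−4)+0.615/C = 1.1871; K_s = 1+0.5/C = 1.0635
F_a = (F_max−F_min)/2 = 168.5 N; F_m = (F_max+F_min)/2 = 484.5 N
τ_a = K_W·8F_aD/(πd³) = 1.1871 × 310.44 = 368.51 MPa
τ_m = K_s·8F_mD/(πd³) = 1.0635 × 892.62 = 949.26 MPa
Goodman: 1/n_f = τ_a/S_se + τ_m/S_su = 368.51/310 + 949.26/1250 = 1.18876 + 0.75941 = 1.9482
n_f = 1/1.9482 = 0.5133

0.513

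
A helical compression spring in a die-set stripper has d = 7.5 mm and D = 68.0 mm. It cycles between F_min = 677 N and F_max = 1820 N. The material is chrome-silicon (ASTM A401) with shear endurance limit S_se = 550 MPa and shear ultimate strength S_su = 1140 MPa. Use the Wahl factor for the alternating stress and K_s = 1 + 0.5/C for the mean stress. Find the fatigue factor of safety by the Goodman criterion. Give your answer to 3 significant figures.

C = D/d = 68.0/7.5 = 9.0667; K_W = (4C−1)/(4C−4)+0.615/C = 1.1608; K_s = 1+0.5/C = 1.0551
F_a = (F_max−F_min)/2 = 571.5 N; F_m = (F_max+F_min)/2 = 1248.5 N
τ_a = K_W·8F_aD/(πd³) = 1.1608 × 234.57 = 272.3 MPa
τ_m = K_s·8F_mD/(πd³) = 1.0551 × 512.45 = 540.71 MPa
Goodman: 1/n_f = τ_a/S_se + τ_m/S_su = 272.3/550 + 540.71/1140 = 0.49508 + 0.47431 = 0.96939
n_f = 1/0.96939 = 1.032

1.03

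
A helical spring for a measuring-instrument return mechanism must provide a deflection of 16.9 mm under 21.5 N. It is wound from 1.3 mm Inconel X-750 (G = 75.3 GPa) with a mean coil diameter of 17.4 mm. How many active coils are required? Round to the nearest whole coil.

Required rate k = F/δ = 21.5/16.9 = 1.2722 N/mm
N_a = Gd⁴/(8D³k) = (75.3×10³ × 1.3⁴)/(8 × 17.4³ × 1.2722)
    = 215064 / 53615.4 = 4.011 → 4 coils

4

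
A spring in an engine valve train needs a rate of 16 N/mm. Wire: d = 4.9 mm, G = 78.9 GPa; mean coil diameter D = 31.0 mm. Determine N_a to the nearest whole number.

N_a = Gd⁴/(8D³k) = (78.9×10³ × 4.9⁴)/(8 × 31.0³ × 16)
    = 4.54843e+07 / 3.81325e+06 = 11.93 → 12 coils

12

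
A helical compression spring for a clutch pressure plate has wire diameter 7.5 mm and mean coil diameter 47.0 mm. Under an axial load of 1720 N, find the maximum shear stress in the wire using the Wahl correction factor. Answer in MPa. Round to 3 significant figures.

605 MPa

Spring index C = D/d = 47.0/7.5 = 6.2667
K_W = (4C−1)/(4C−4) + 0.615/C = 24.067/21.067 + 0.0981 = 1.2405
τ₀ = 8FD/(πd³) = 8·1720·47.0/(π·7.5³) = 646720/1325.4 = 487.96 MPa
τ_max = K·τ₀ = 1.2405 × 487.96 = 605.33 MPa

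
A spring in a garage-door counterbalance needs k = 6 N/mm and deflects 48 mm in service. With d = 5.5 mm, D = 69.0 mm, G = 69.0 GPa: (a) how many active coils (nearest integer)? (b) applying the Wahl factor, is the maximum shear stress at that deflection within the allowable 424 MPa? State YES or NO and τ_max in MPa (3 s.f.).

(a) 4 coils; (b) YES, τ_max = 339 MPa

N_a = Gd⁴/(8D³k) = (69.0×10³)(5.5⁴)/(8·69.0³·6) = 4.004 → N_a = 4
Actual rate k = Gd⁴/(8D³·4) = 6.0062 N/mm
Working load F = kδ = 6.0062·48 = 288.3 N
C = 69.0/5.5 = 12.5455; K_W = (4C−1)/(4C−4)+0.615/C = 1.1140
τ_max = K_W·8FD/(πd³) = 1.1140·304.47 = 339.17 MPa
τ_max ≤ 424 MPa → acceptable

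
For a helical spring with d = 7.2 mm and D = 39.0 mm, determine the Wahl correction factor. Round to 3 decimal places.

C = D/d = 39.0/7.2 = 5.4167
K_W = (4C−1)/(4C−4) + 0.615/C = 20.667/17.667 + 0.1135 = 1.2833

1.283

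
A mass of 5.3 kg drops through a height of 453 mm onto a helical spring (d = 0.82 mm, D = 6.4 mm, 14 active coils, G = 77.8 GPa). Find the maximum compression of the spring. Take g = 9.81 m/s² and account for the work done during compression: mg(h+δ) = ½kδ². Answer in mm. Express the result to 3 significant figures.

246 mm

k = Gd⁴/(8D³N_a) = (77.8×10³)(0.82⁴)/(8·6.4³·14) = 1.1981 N/mm
W = mg = 5.3 × 9.81 = 51.993 N
½kδ² − Wδ − Wh = 0 → δ = (W + √(W² + 2kWh))/k
δ = (51.993 + √(2703.3 + 56435.2))/1.1981 = (51.993 + 243.18)/1.1981 = 246.38 mm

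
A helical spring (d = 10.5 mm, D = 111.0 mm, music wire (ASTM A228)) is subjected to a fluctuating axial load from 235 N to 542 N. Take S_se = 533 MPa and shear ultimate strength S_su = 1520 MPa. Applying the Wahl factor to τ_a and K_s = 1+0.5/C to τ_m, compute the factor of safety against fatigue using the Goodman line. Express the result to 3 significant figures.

C = D/d = 111.0/10.5 = 10.5714; K_W = (4C−1)/(4C−4)+0.615/C = 1.1365; K_s = 1+0.5/C = 1.0473
F_a = (F_max−F_min)/2 = 153.5 N; F_m = (F_max+F_min)/2 = 388.5 N
τ_a = K_W·8F_aD/(πd³) = 1.1365 × 37.48 = 42.598 MPa
τ_m = K_s·8F_mD/(πd³) = 1.0473 × 94.861 = 99.347 MPa
Goodman: 1/n_f = τ_a/S_se + τ_m/S_su = 42.598/533 + 99.347/1520 = 0.07992 + 0.06536 = 0.14528
n_f = 1/0.14528 = 6.883

6.88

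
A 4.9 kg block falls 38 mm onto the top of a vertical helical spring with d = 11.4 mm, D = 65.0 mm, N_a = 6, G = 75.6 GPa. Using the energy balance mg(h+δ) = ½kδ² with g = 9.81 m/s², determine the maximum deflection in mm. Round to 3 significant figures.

k = Gd⁴/(8D³N_a) = (75.6×10³)(11.4⁴)/(8·65.0³·6) = 96.863 N/mm
W = mg = 4.9 × 9.81 = 48.069 N
½kδ² − Wδ − Wh = 0 → δ = (W + √(W² + 2kWh))/k
δ = (48.069 + √(2310.6 + 353866))/96.863 = (48.069 + 596.81)/96.863 = 6.6576 mm

6.66 mm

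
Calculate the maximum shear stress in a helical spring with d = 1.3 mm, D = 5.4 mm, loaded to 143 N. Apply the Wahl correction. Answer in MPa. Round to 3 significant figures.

Spring index C = D/d = 5.4/1.3 = 4.1538
K_W = (4C−1)/(4C−4) + 0.615/C = 15.615/12.615 + 0.1481 = 1.3859
τ₀ = 8FD/(πd³) = 8·143·5.4/(π·1.3³) = 6177.6/6.9021 = 895.03 MPa
τ_max = K·τ₀ = 1.3859 × 895.03 = 1240.4 MPa

1240 MPa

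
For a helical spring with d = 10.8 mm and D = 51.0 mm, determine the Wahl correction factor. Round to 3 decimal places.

1.332

C = D/d = 51.0/10.8 = 4.7222
K_W = (4C−1)/(4C−4) + 0.615/C = 17.889/14.889 + 0.1302 = 1.3317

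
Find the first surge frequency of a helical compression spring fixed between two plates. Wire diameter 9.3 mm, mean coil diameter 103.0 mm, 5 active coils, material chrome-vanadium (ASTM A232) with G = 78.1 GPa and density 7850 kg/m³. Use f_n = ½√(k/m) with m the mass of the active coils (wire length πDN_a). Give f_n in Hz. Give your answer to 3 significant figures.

62.2 Hz

k = Gd⁴/(8D³N_a) = (78.1×10³)(9.3⁴)/(8·103.0³·5) = 13.366 N/mm = 13366 N/m
Wire length L = πDN_a = π·103.0·5 = 1617.9 mm
m = ρ·(πd²/4)·L = 7850 × 67.929×10⁻⁶ m² × 1.6179 m = 0.86275 kg
f_n = ½√(k/m) = 0.5·√(13366/0.86275) = 0.5·√(15493) = 62.235 Hz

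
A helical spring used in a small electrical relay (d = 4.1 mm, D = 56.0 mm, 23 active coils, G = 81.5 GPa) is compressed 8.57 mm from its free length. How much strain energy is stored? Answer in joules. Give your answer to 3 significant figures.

0.0262 J

k = Gd⁴/(8D³N_a) = (81.5×10³)(4.1⁴)/(8·56.0³·23) = 0.71271 N/mm
U = ½kδ² = 0.5 × 0.71271 × 8.57² = 26.172 N·mm = 0.026172 J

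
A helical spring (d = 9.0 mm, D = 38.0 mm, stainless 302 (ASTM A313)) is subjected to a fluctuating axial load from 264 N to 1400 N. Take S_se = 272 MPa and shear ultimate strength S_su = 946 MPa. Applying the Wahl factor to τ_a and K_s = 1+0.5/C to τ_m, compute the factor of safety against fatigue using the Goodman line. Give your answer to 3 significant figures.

1.95

C = D/d = 38.0/9.0 = 4.2222; K_W = (4C−1)/(4C−4)+0.615/C = 1.3784; K_s = 1+0.5/C = 1.1184
F_a = (F_max−F_min)/2 = 568 N; F_m = (F_max+F_min)/2 = 832 N
τ_a = K_W·8F_aD/(πd³) = 1.3784 × 75.395 = 103.93 MPa
τ_m = K_s·8F_mD/(πd³) = 1.1184 × 110.44 = 123.52 MPa
Goodman: 1/n_f = τ_a/S_se + τ_m/S_su = 103.93/272 + 123.52/946 = 0.38208 + 0.13057 = 0.51265
n_f = 1/0.51265 = 1.951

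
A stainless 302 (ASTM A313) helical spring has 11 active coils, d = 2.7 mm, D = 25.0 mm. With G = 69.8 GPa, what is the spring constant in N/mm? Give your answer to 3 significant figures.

2.70 N/mm

k = Gd⁴/(8D³N_a) = (69.8×10³ × 2.7⁴) / (8 × 25.0³ × 11)
  = 3.70946e+06 / 1.375e+06 = 2.6978 N/mm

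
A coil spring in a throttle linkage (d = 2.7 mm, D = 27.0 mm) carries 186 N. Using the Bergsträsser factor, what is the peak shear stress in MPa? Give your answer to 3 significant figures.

Spring index C = D/d = 27.0/2.7 = 10.0000
K_B = (4C+2)/(4C−3) = 42.000/37.000 = 1.1351
τ₀ = 8FD/(πd³) = 8·186·27.0/(π·2.7³) = 40176/61.836 = 649.72 MPa
τ_max = K·τ₀ = 1.1351 × 649.72 = 737.52 MPa

738 MPa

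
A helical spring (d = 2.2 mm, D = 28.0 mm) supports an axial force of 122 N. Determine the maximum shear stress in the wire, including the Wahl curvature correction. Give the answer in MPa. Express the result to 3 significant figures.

909 MPa

Spring index C = D/d = 28.0/2.2 = 12.7273
K_W = (4C−1)/(4C−4) + 0.615/C = 49.909/46.909 + 0.0483 = 1.1123
τ₀ = 8FD/(πd³) = 8·122·28.0/(π·2.2³) = 27328/33.452 = 816.94 MPa
τ_max = K·τ₀ = 1.1123 × 816.94 = 908.66 MPa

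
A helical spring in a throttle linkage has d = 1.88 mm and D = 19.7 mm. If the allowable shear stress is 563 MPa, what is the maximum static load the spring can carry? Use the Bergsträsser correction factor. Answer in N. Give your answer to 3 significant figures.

66.1 N

C = D/d = 19.7/1.88 = 10.4787
K_B = (4C+2)/(4C−3) = 43.915/38.915 = 1.1285
τ_max = K·8FD/(πd³) → F_max = τ_allow·πd³/(8DK)
F_max = 563·π·1.88³/(8·19.7·1.1285) = 11753/177.85 = 66.081 N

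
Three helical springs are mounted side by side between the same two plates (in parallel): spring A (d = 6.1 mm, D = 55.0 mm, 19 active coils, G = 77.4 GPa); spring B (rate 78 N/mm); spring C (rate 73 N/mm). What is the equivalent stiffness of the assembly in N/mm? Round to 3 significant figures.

155 N/mm

k_A = Gd⁴/(8D³N_a) = (77.4×10³)(6.1⁴)/(8·55.0³·19) = 4.2377 N/mm
Parallel: k_eq = 4.2377 + 78 + 73 = 155.24 N/mm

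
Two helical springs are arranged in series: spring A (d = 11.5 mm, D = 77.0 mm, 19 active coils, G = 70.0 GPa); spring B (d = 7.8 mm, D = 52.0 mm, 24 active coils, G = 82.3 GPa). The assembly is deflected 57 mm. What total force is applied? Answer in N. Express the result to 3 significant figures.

k_A = Gd⁴/(8D³N_a) = (70.0×10³)(11.5⁴)/(8·77.0³·19) = 17.643 N/mm
k_B = Gd⁴/(8D³N_a) = (82.3×10³)(7.8⁴)/(8·52.0³·24) = 11.284 N/mm
Series: 1/k_eq = 1/17.643 + 1/11.284 = 0.1453; k_eq = 6.8823 N/mm
F = k_eq·δ = 6.8823·57 = 392.29 N

392 N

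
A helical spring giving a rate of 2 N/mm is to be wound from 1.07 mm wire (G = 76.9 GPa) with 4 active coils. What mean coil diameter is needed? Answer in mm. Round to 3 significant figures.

11.6 mm

D = (Gd⁴/(8N_a·k))^(1/3) = (76.9×10³·1.07⁴/(8·4·2))^(1/3)
  = (1575)^(1/3) = 11.6348 mm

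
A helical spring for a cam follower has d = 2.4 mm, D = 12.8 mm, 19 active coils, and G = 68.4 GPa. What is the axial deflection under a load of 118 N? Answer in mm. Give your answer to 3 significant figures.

k = Gd⁴/(8D³N_a) = (68.4×10³)(2.4⁴)/(8·12.8³·19) = 7.1191 N/mm
δ = F/k = 118 / 7.1191 = 16.575 mm

16.6 mm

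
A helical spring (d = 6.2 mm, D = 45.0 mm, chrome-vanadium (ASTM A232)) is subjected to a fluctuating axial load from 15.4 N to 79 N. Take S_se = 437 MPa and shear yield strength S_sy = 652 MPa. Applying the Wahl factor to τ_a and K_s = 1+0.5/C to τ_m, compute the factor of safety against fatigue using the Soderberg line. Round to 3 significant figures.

C = D/d = 45.0/6.2 = 7.2581; K_W = (4C−1)/(4C−4)+0.615/C = 1.2046; K_s = 1+0.5/C = 1.0689
F_a = (F_max−F_min)/2 = 31.8 N; F_m = (F_max+F_min)/2 = 47.2 N
τ_a = K_W·8F_aD/(πd³) = 1.2046 × 15.29 = 18.418 MPa
τ_m = K_s·8F_mD/(πd³) = 1.0689 × 22.694 = 24.258 MPa
Soderberg: 1/n_f = τ_a/S_se + τ_m/S_sy = 18.418/437 + 24.258/652 = 0.04215 + 0.03721 = 0.079351
n_f = 1/0.079351 = 12.6

12.6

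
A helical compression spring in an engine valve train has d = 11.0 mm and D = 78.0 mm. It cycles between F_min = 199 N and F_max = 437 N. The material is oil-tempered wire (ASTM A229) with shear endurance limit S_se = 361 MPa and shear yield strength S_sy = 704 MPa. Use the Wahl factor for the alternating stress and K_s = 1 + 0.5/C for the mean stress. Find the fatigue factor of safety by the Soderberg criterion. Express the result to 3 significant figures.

7.59

C = D/d = 78.0/11.0 = 7.0909; K_W = (4C−1)/(4C−4)+0.615/C = 1.2099; K_s = 1+0.5/C = 1.0705
F_a = (F_max−F_min)/2 = 119 N; F_m = (F_max+F_min)/2 = 318 N
τ_a = K_W·8F_aD/(πd³) = 1.2099 × 17.758 = 21.485 MPa
τ_m = K_s·8F_mD/(πd³) = 1.0705 × 47.455 = 50.801 MPa
Soderberg: 1/n_f = τ_a/S_se + τ_m/S_sy = 21.485/361 + 50.801/704 = 0.05952 + 0.07216 = 0.13168
n_f = 1/0.13168 = 7.594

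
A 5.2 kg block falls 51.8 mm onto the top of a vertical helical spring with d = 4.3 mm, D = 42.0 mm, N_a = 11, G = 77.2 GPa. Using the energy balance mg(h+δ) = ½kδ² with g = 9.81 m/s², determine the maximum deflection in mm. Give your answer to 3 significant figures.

50.9 mm

k = Gd⁴/(8D³N_a) = (77.2×10³)(4.3⁴)/(8·42.0³·11) = 4.0482 N/mm
W = mg = 5.2 × 9.81 = 51.012 N
½kδ² − Wδ − Wh = 0 → δ = (W + √(W² + 2kWh))/k
δ = (51.012 + √(2602.2 + 21394))/4.0482 = (51.012 + 154.91)/4.0482 = 50.867 mm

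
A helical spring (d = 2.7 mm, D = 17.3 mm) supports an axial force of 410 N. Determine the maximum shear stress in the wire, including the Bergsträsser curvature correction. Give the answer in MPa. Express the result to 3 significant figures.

Spring index C = D/d = 17.3/2.7 = 6.4074
K_B = (4C+2)/(4C−3) = 27.630/22.630 = 1.2209
τ₀ = 8FD/(πd³) = 8·410·17.3/(π·2.7³) = 56744/61.836 = 917.65 MPa
τ_max = K·τ₀ = 1.2209 × 917.65 = 1120.4 MPa

1120 MPa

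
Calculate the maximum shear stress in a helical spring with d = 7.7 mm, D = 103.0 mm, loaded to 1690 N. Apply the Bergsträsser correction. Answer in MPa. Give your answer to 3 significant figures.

Spring index C = D/d = 103.0/7.7 = 13.3766
K_B = (4C+2)/(4C−3) = 55.506/50.506 = 1.0990
τ₀ = 8FD/(πd³) = 8·1690·103.0/(π·7.7³) = 1.39256e+06/1434.2 = 970.94 MPa
τ_max = K·τ₀ = 1.0990 × 970.94 = 1067.1 MPa

1070 MPa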